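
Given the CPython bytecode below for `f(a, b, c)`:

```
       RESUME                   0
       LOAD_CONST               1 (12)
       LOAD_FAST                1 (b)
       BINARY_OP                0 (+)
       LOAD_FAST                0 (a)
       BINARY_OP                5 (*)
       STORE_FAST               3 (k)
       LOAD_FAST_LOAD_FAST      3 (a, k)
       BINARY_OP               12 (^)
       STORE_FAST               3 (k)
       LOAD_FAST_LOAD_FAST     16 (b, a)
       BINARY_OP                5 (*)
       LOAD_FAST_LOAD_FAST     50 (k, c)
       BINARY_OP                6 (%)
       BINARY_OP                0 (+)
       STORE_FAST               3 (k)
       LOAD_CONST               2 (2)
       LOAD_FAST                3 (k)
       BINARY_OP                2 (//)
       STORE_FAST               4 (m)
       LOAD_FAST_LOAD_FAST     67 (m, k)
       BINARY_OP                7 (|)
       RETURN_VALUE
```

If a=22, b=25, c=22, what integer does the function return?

LOAD_CONST → push 12. Stack: [12]
LOAD_FAST b → push 25. Stack: [12, 25]
BINARY_OP + → 12 + 25 = 37. Stack: [37]
LOAD_FAST a → push 22. Stack: [37, 22]
BINARY_OP * → 37 * 22 = 814. Stack: [814]
STORE_FAST k → k=814. Stack: []
LOAD_FAST_LOAD_FAST a,k → push 22,814. Stack: [22, 814]
BINARY_OP ^ → 22 ^ 814 = 824. Stack: [824]
STORE_FAST k → k=824. Stack: []
LOAD_FAST_LOAD_FAST b,a → push 25,22. Stack: [25, 22]
BINARY_OP * → 25 * 22 = 550. Stack: [550]
LOAD_FAST_LOAD_FAST k,c → push 824,22. Stack: [550, 824, 22]
BINARY_OP % → 824 % 22 = 10. Stack: [550, 10]
BINARY_OP + → 550 + 10 = 560. Stack: [560]
STORE_FAST k → k=560. Stack: []
LOAD_CONST → push 2. Stack: [2]
LOAD_FAST k → push 560. Stack: [2, 560]
BINARY_OP // → 2 // 560 = 0. Stack: [0]
STORE_FAST m → m=0. Stack: []
LOAD_FAST_LOAD_FAST m,k → push 0,560. Stack: [0, 560]
BINARY_OP | → 0 | 560 = 560. Stack: [560]
RETURN_VALUE → return 560.

560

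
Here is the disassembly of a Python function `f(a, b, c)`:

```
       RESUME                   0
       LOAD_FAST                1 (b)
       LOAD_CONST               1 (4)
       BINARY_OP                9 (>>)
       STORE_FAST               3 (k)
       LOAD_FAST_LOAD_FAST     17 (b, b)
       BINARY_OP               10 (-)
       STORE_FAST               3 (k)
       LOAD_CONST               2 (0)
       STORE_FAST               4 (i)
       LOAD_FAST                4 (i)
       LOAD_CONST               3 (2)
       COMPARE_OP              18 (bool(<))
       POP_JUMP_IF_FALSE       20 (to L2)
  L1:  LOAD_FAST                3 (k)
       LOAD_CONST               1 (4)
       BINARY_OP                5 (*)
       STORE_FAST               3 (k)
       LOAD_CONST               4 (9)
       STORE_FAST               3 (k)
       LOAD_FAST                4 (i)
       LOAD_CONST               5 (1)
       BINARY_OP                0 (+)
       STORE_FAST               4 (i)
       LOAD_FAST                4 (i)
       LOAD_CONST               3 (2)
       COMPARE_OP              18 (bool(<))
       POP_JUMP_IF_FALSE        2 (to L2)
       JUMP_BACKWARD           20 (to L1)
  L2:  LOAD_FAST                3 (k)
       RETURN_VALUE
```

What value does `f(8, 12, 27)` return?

9

LOAD_FAST b → push 12. Stack: [12]
LOAD_CONST → push 4. Stack: [12, 4]
BINARY_OP >> → 12 >> 4 = 0. Stack: [0]
STORE_FAST k → k=0. Stack: []
LOAD_FAST_LOAD_FAST b,b → push 12,12. Stack: [12, 12]
BINARY_OP - → 12 - 12 = 0. Stack: [0]
STORE_FAST k → k=0. Stack: []
LOAD_CONST → push 0. Stack: [0]
STORE_FAST i → i=0. Stack: []
LOAD_FAST i → push 0. Stack: [0]
LOAD_CONST → push 2. Stack: [0, 2]
COMPARE_OP bool(<) → 0 vs 2 = True. Stack: [True]
POP_JUMP_IF_FALSE → pop True; no jump. Stack: []
LOAD_FAST k → push 0. Stack: [0]
LOAD_CONST → push 4. Stack: [0, 4]
BINARY_OP * → 0 * 4 = 0. Stack: [0]
STORE_FAST k → k=0. Stack: []
LOAD_CONST → push 9. Stack: [9]
STORE_FAST k → k=9. Stack: []
LOAD_FAST i → push 0. Stack: [0]
LOAD_CONST → push 1. Stack: [0, 1]
BINARY_OP + → 0 + 1 = 1. Stack: [1]
STORE_FAST i → i=1. Stack: []
LOAD_FAST i → push 1. Stack: [1]
LOAD_CONST → push 2. Stack: [1, 2]
COMPARE_OP bool(<) → 1 vs 2 = True. Stack: [True]
POP_JUMP_IF_FALSE → pop True; no jump. Stack: []
LOAD_FAST k → push 9. Stack: [9]
LOAD_CONST → push 4. Stack: [9, 4]
BINARY_OP * → 9 * 4 = 36. Stack: [36]
STORE_FAST k → k=36. Stack: []
LOAD_CONST → push 9. Stack: [9]
STORE_FAST k → k=9. Stack: []
LOAD_FAST i → push 1. Stack: [1]
LOAD_CONST → push 1. Stack: [1, 1]
BINARY_OP + → 1 + 1 = 2. Stack: [2]
STORE_FAST i → i=2. Stack: []
LOAD_FAST i → push 2. Stack: [2]
LOAD_CONST → push 2. Stack: [2, 2]
COMPARE_OP bool(<) → 2 vs 2 = False. Stack: [False]
POP_JUMP_IF_FALSE → pop False; jump. Stack: []
LOAD_FAST k → push 9. Stack: [9]
RETURN_VALUE → return 9.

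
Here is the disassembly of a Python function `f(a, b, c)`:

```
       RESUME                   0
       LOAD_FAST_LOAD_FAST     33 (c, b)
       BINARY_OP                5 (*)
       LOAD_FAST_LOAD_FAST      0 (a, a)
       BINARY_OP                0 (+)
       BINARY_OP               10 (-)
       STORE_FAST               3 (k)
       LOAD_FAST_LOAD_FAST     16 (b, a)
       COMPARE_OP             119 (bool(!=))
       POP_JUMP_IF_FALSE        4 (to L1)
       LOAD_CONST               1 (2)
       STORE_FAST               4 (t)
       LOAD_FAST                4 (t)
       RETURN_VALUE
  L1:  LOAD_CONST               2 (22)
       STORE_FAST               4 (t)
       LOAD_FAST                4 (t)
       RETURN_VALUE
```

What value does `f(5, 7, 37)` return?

2

LOAD_FAST_LOAD_FAST c,b → push 37,7. Stack: [37, 7]
BINARY_OP * → 37 * 7 = 259. Stack: [259]
LOAD_FAST_LOAD_FAST a,a → push 5,5. Stack: [259, 5, 5]
BINARY_OP + → 5 + 5 = 10. Stack: [259, 10]
BINARY_OP - → 259 - 10 = 249. Stack: [249]
STORE_FAST k → k=249. Stack: []
LOAD_FAST_LOAD_FAST b,a → push 7,5. Stack: [7, 5]
COMPARE_OP bool(!=) → 7 vs 5 = True. Stack: [True]
POP_JUMP_IF_FALSE → pop True; no jump. Stack: []
LOAD_CONST → push 2. Stack: [2]
STORE_FAST t → t=2. Stack: []
LOAD_FAST t → push 2. Stack: [2]
RETURN_VALUE → return 2.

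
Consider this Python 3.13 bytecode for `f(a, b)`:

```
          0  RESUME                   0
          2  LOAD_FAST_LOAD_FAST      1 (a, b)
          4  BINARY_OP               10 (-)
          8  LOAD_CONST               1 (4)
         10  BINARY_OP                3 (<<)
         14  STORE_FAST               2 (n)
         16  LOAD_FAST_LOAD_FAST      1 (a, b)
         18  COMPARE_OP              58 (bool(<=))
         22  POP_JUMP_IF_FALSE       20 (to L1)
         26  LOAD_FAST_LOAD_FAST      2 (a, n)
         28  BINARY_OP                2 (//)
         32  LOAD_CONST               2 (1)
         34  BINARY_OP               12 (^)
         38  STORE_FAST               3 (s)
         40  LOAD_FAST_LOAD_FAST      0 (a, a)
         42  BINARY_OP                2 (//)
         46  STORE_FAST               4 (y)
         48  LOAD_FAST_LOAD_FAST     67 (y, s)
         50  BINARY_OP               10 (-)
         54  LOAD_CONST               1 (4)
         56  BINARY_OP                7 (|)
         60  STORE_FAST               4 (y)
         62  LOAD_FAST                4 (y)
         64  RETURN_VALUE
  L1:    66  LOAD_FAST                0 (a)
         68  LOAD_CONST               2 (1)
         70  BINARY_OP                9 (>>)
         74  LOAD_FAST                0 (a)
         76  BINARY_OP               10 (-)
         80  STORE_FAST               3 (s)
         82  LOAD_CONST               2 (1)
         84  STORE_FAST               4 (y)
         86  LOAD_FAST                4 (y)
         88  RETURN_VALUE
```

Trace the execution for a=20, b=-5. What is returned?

LOAD_FAST_LOAD_FAST a,b → push 20,-5. Stack: [20, -5]
BINARY_OP - → 20 - -5 = 25. Stack: [25]
LOAD_CONST → push 4. Stack: [25, 4]
BINARY_OP << → 25 << 4 = 400. Stack: [400]
STORE_FAST n → n=400. Stack: []
LOAD_FAST_LOAD_FAST a,b → push 20,-5. Stack: [20, -5]
COMPARE_OP bool(<=) → 20 vs -5 = False. Stack: [False]
POP_JUMP_IF_FALSE → pop False; jump. Stack: []
LOAD_FAST a → push 20. Stack: [20]
LOAD_CONST → push 1. Stack: [20, 1]
BINARY_OP >> → 20 >> 1 = 10. Stack: [10]
LOAD_FAST a → push 20. Stack: [10, 20]
BINARY_OP - → 10 - 20 = -10. Stack: [-10]
STORE_FAST s → s=-10. Stack: []
LOAD_CONST → push 1. Stack: [1]
STORE_FAST y → y=1. Stack: []
LOAD_FAST y → push 1. Stack: [1]
RETURN_VALUE → return 1.

1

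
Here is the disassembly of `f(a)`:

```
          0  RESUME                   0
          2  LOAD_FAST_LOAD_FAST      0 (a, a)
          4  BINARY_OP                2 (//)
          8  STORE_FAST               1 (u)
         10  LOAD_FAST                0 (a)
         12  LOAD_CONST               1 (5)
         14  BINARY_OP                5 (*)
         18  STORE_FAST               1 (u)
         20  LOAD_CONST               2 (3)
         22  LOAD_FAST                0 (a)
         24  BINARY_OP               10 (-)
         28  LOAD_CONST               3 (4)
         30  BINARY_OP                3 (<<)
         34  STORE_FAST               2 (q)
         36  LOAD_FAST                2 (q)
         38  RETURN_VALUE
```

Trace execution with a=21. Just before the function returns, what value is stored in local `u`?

105

LOAD_FAST_LOAD_FAST a,a → push 21,21. Stack: [21, 21]
BINARY_OP // → 21 // 21 = 1. Stack: [1]
STORE_FAST u → u=1. Stack: []
LOAD_FAST a → push 21. Stack: [21]
LOAD_CONST → push 5. Stack: [21, 5]
BINARY_OP * → 21 * 5 = 105. Stack: [105]
STORE_FAST u → u=105. Stack: []
LOAD_CONST → push 3. Stack: [3]
LOAD_FAST a → push 21. Stack: [3, 21]
BINARY_OP - → 3 - 21 = -18. Stack: [-18]
LOAD_CONST → push 4. Stack: [-18, 4]
BINARY_OP << → -18 << 4 = -288. Stack: [-288]
STORE_FAST q → q=-288. Stack: []
LOAD_FAST q → push -288. Stack: [-288]
RETURN_VALUE → return -288.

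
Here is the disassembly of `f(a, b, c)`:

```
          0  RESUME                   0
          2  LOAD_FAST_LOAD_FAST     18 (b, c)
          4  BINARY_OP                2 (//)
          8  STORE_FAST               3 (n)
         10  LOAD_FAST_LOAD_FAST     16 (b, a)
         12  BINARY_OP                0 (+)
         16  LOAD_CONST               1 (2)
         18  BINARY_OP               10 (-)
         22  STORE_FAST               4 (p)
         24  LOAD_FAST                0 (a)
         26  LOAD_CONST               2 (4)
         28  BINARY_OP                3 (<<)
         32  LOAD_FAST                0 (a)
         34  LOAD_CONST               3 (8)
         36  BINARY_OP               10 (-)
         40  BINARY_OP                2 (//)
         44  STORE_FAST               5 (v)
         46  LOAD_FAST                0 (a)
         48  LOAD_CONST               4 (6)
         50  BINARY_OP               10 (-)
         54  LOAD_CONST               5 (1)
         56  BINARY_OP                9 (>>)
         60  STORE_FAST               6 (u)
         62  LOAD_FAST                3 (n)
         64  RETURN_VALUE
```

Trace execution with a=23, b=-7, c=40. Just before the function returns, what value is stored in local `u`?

LOAD_FAST_LOAD_FAST b,c → push -7,40. Stack: [-7, 40]
BINARY_OP // → -7 // 40 = -1. Stack: [-1]
STORE_FAST n → n=-1. Stack: []
LOAD_FAST_LOAD_FAST b,a → push -7,23. Stack: [-7, 23]
BINARY_OP + → -7 + 23 = 16. Stack: [16]
LOAD_CONST → push 2. Stack: [16, 2]
BINARY_OP - → 16 - 2 = 14. Stack: [14]
STORE_FAST p → p=14. Stack: []
LOAD_FAST a → push 23. Stack: [23]
LOAD_CONST → push 4. Stack: [23, 4]
BINARY_OP << → 23 << 4 = 368. Stack: [368]
LOAD_FAST a → push 23. Stack: [368, 23]
LOAD_CONST → push 8. Stack: [368, 23, 8]
BINARY_OP - → 23 - 8 = 15. Stack: [368, 15]
BINARY_OP // → 368 // 15 = 24. Stack: [24]
STORE_FAST v → v=24. Stack: []
LOAD_FAST a → push 23. Stack: [23]
LOAD_CONST → push 6. Stack: [23, 6]
BINARY_OP - → 23 - 6 = 17. Stack: [17]
LOAD_CONST → push 1. Stack: [17, 1]
BINARY_OP >> → 17 >> 1 = 8. Stack: [8]
STORE_FAST u → u=8. Stack: []
LOAD_FAST n → push -1. Stack: [-1]
RETURN_VALUE → return -1.

8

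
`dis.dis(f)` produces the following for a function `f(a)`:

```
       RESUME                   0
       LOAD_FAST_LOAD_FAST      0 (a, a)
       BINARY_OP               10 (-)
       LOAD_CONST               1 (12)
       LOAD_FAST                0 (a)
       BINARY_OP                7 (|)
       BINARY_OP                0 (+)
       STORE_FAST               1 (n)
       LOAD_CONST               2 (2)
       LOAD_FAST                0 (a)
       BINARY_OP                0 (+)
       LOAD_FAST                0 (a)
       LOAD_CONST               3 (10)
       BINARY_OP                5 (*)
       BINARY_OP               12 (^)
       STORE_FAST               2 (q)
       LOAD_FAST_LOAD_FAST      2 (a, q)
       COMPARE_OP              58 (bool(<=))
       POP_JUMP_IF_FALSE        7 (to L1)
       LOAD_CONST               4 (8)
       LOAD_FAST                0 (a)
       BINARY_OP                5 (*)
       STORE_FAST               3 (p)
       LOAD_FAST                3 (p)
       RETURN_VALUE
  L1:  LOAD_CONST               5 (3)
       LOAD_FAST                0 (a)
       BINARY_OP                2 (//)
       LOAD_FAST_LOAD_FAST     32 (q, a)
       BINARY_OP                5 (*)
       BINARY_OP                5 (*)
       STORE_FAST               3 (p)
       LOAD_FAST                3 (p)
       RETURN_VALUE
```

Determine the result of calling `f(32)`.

256

LOAD_FAST_LOAD_FAST a,a → push 32,32. Stack: [32, 32]
BINARY_OP - → 32 - 32 = 0. Stack: [0]
LOAD_CONST → push 12. Stack: [0, 12]
LOAD_FAST a → push 32. Stack: [0, 12, 32]
BINARY_OP | → 12 | 32 = 44. Stack: [0, 44]
BINARY_OP + → 0 + 44 = 44. Stack: [44]
STORE_FAST n → n=44. Stack: []
LOAD_CONST → push 2. Stack: [2]
LOAD_FAST a → push 32. Stack: [2, 32]
BINARY_OP + → 2 + 32 = 34. Stack: [34]
LOAD_FAST a → push 32. Stack: [34, 32]
LOAD_CONST → push 10. Stack: [34, 32, 10]
BINARY_OP * → 32 * 10 = 320. Stack: [34, 320]
BINARY_OP ^ → 34 ^ 320 = 354. Stack: [354]
STORE_FAST q → q=354. Stack: []
LOAD_FAST_LOAD_FAST a,q → push 32,354. Stack: [32, 354]
COMPARE_OP bool(<=) → 32 vs 354 = True. Stack: [True]
POP_JUMP_IF_FALSE → pop True; no jump. Stack: []
LOAD_CONST → push 8. Stack: [8]
LOAD_FAST a → push 32. Stack: [8, 32]
BINARY_OP * → 8 * 32 = 256. Stack: [256]
STORE_FAST p → p=256. Stack: []
LOAD_FAST p → push 256. Stack: [256]
RETURN_VALUE → return 256.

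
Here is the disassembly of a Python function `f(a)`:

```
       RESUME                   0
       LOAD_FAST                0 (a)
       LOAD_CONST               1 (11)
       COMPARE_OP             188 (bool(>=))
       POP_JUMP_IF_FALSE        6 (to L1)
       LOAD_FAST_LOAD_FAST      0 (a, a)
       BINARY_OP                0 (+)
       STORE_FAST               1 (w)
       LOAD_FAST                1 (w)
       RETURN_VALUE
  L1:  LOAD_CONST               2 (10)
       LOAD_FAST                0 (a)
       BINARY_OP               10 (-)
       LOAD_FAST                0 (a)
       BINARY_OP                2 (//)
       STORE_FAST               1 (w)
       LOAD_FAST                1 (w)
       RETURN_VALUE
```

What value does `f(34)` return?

68

LOAD_FAST a → push 34. Stack: [34]
LOAD_CONST → push 11. Stack: [34, 11]
COMPARE_OP bool(>=) → 34 vs 11 = True. Stack: [True]
POP_JUMP_IF_FALSE → pop True; no jump. Stack: []
LOAD_FAST_LOAD_FAST a,a → push 34,34. Stack: [34, 34]
BINARY_OP + → 34 + 34 = 68. Stack: [68]
STORE_FAST w → w=68. Stack: []
LOAD_FAST w → push 68. Stack: [68]
RETURN_VALUE → return 68.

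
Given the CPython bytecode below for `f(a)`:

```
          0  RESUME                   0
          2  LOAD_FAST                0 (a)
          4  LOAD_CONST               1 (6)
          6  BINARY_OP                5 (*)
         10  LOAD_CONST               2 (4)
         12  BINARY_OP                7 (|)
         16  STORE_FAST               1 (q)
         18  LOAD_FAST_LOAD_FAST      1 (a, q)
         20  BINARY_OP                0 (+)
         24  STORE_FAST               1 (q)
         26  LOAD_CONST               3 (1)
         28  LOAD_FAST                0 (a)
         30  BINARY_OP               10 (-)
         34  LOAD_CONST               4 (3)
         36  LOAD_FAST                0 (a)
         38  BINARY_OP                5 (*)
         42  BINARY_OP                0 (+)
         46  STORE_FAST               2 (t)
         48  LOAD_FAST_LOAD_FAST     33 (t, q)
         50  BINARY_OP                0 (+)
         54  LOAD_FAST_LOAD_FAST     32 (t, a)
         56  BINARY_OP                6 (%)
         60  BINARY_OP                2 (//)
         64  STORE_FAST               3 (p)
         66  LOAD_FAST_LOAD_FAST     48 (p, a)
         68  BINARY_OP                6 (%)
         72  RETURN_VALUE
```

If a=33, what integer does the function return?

1

LOAD_FAST a → push 33. Stack: [33]
LOAD_CONST → push 6. Stack: [33, 6]
BINARY_OP * → 33 * 6 = 198. Stack: [198]
LOAD_CONST → push 4. Stack: [198, 4]
BINARY_OP | → 198 | 4 = 198. Stack: [198]
STORE_FAST q → q=198. Stack: []
LOAD_FAST_LOAD_FAST a,q → push 33,198. Stack: [33, 198]
BINARY_OP + → 33 + 198 = 231. Stack: [231]
STORE_FAST q → q=231. Stack: []
LOAD_CONST → push 1. Stack: [1]
LOAD_FAST a → push 33. Stack: [1, 33]
BINARY_OP - → 1 - 33 = -32. Stack: [-32]
LOAD_CONST → push 3. Stack: [-32, 3]
LOAD_FAST a → push 33. Stack: [-32, 3, 33]
BINARY_OP * → 3 * 33 = 99. Stack: [-32, 99]
BINARY_OP + → -32 + 99 = 67. Stack: [67]
STORE_FAST t → t=67. Stack: []
LOAD_FAST_LOAD_FAST t,q → push 67,231. Stack: [67, 231]
BINARY_OP + → 67 + 231 = 298. Stack: [298]
LOAD_FAST_LOAD_FAST t,a → push 67,33. Stack: [298, 67, 33]
BINARY_OP % → 67 % 33 = 1. Stack: [298, 1]
BINARY_OP // → 298 // 1 = 298. Stack: [298]
STORE_FAST p → p=298. Stack: []
LOAD_FAST_LOAD_FAST p,a → push 298,33. Stack: [298, 33]
BINARY_OP % → 298 % 33 = 1. Stack: [1]
RETURN_VALUE → return 1.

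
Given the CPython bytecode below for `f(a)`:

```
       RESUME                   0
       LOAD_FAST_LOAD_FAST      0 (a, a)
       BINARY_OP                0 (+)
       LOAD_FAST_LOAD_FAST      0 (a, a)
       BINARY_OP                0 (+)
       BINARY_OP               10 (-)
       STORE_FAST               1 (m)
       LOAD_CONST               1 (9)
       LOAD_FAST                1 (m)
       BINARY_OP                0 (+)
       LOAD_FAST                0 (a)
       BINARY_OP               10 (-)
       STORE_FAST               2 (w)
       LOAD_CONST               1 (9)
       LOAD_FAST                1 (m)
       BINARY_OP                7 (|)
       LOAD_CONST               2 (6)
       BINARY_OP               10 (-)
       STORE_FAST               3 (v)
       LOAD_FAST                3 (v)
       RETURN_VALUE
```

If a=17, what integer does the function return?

3

LOAD_FAST_LOAD_FAST a,a → push 17,17. Stack: [17, 17]
BINARY_OP + → 17 + 17 = 34. Stack: [34]
LOAD_FAST_LOAD_FAST a,a → push 17,17. Stack: [34, 17, 17]
BINARY_OP + → 17 + 17 = 34. Stack: [34, 34]
BINARY_OP - → 34 - 34 = 0. Stack: [0]
STORE_FAST m → m=0. Stack: []
LOAD_CONST → push 9. Stack: [9]
LOAD_FAST m → push 0. Stack: [9, 0]
BINARY_OP + → 9 + 0 = 9. Stack: [9]
LOAD_FAST a → push 17. Stack: [9, 17]
BINARY_OP - → 9 - 17 = -8. Stack: [-8]
STORE_FAST w → w=-8. Stack: []
LOAD_CONST → push 9. Stack: [9]
LOAD_FAST m → push 0. Stack: [9, 0]
BINARY_OP | → 9 | 0 = 9. Stack: [9]
LOAD_CONST → push 6. Stack: [9, 6]
BINARY_OP - → 9 - 6 = 3. Stack: [3]
STORE_FAST v → v=3. Stack: []
LOAD_FAST v → push 3. Stack: [3]
RETURN_VALUE → return 3.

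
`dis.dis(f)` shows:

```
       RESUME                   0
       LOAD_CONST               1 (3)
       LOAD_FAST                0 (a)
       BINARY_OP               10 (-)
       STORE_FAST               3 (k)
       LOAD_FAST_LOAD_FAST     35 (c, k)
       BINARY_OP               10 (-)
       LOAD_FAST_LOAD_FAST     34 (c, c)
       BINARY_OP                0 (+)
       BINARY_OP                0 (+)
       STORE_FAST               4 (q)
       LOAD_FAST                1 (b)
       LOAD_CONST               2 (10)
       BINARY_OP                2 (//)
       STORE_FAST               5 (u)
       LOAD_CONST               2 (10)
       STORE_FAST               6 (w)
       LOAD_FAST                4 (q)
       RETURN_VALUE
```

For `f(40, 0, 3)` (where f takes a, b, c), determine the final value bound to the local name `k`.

LOAD_CONST → push 3. Stack: [3]
LOAD_FAST a → push 40. Stack: [3, 40]
BINARY_OP - → 3 - 40 = -37. Stack: [-37]
STORE_FAST k → k=-37. Stack: []
LOAD_FAST_LOAD_FAST c,k → push 3,-37. Stack: [3, -37]
BINARY_OP - → 3 - -37 = 40. Stack: [40]
LOAD_FAST_LOAD_FAST c,c → push 3,3. Stack: [40, 3, 3]
BINARY_OP + → 3 + 3 = 6. Stack: [40, 6]
BINARY_OP + → 40 + 6 = 46. Stack: [46]
STORE_FAST q → q=46. Stack: []
LOAD_FAST b → push 0. Stack: [0]
LOAD_CONST → push 10. Stack: [0, 10]
BINARY_OP // → 0 // 10 = 0. Stack: [0]
STORE_FAST u → u=0. Stack: []
LOAD_CONST → push 10. Stack: [10]
STORE_FAST w → w=10. Stack: []
LOAD_FAST q → push 46. Stack: [46]
RETURN_VALUE → return 46.

-37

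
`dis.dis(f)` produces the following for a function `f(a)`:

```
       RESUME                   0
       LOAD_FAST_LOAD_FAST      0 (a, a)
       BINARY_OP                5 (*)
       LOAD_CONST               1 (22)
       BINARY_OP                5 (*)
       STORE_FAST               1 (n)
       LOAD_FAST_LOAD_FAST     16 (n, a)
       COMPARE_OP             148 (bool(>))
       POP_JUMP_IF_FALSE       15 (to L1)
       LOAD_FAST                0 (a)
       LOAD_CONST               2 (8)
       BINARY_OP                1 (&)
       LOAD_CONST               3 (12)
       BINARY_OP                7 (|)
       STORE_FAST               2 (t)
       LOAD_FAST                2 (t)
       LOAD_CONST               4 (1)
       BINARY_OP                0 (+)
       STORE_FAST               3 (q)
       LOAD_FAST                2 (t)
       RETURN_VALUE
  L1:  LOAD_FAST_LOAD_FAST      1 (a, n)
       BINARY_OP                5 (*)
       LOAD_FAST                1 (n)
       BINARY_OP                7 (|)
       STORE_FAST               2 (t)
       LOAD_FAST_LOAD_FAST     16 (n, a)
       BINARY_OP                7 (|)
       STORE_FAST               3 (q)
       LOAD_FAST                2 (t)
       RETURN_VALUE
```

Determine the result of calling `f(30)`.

12

LOAD_FAST_LOAD_FAST a,a → push 30,30. Stack: [30, 30]
BINARY_OP * → 30 * 30 = 900. Stack: [900]
LOAD_CONST → push 22. Stack: [900, 22]
BINARY_OP * → 900 * 22 = 19800. Stack: [19800]
STORE_FAST n → n=19800. Stack: []
LOAD_FAST_LOAD_FAST n,a → push 19800,30. Stack: [19800, 30]
COMPARE_OP bool(>) → 19800 vs 30 = True. Stack: [True]
POP_JUMP_IF_FALSE → pop True; no jump. Stack: []
LOAD_FAST a → push 30. Stack: [30]
LOAD_CONST → push 8. Stack: [30, 8]
BINARY_OP & → 30 & 8 = 8. Stack: [8]
LOAD_CONST → push 12. Stack: [8, 12]
BINARY_OP | → 8 | 12 = 12. Stack: [12]
STORE_FAST t → t=12. Stack: []
LOAD_FAST t → push 12. Stack: [12]
LOAD_CONST → push 1. Stack: [12, 1]
BINARY_OP + → 12 + 1 = 13. Stack: [13]
STORE_FAST q → q=13. Stack: []
LOAD_FAST t → push 12. Stack: [12]
RETURN_VALUE → return 12.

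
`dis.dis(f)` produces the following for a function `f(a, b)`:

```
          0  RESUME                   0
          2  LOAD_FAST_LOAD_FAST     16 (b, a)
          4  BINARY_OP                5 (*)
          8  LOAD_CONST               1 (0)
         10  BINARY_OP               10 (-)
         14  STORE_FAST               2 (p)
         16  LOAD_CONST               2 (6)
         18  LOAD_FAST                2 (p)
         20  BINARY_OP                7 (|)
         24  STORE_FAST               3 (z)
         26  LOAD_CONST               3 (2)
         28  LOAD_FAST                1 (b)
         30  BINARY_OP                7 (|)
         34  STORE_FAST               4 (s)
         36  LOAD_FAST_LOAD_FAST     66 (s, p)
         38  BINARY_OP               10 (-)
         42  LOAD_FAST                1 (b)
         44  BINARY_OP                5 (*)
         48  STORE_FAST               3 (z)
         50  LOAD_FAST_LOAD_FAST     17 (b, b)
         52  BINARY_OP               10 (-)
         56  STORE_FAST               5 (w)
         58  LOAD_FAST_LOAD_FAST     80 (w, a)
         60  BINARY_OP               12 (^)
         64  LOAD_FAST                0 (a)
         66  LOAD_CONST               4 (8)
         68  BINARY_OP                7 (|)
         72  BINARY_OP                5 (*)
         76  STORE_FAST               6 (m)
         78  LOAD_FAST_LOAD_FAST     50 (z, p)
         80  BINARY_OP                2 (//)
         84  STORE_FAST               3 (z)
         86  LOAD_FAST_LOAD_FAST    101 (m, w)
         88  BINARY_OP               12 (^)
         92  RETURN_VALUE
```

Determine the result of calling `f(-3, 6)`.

9

LOAD_FAST_LOAD_FAST b,a → push 6,-3. Stack: [6, -3]
BINARY_OP * → 6 * -3 = -18. Stack: [-18]
LOAD_CONST → push 0. Stack: [-18, 0]
BINARY_OP - → -18 - 0 = -18. Stack: [-18]
STORE_FAST p → p=-18. Stack: []
LOAD_CONST → push 6. Stack: [6]
LOAD_FAST p → push -18. Stack: [6, -18]
BINARY_OP | → 6 | -18 = -18. Stack: [-18]
STORE_FAST z → z=-18. Stack: []
LOAD_CONST → push 2. Stack: [2]
LOAD_FAST b → push 6. Stack: [2, 6]
BINARY_OP | → 2 | 6 = 6. Stack: [6]
STORE_FAST s → s=6. Stack: []
LOAD_FAST_LOAD_FAST s,p → push 6,-18. Stack: [6, -18]
BINARY_OP - → 6 - -18 = 24. Stack: [24]
LOAD_FAST b → push 6. Stack: [24, 6]
BINARY_OP * → 24 * 6 = 144. Stack: [144]
STORE_FAST z → z=144. Stack: []
LOAD_FAST_LOAD_FAST b,b → push 6,6. Stack: [6, 6]
BINARY_OP - → 6 - 6 = 0. Stack: [0]
STORE_FAST w → w=0. Stack: []
LOAD_FAST_LOAD_FAST w,a → push 0,-3. Stack: [0, -3]
BINARY_OP ^ → 0 ^ -3 = -3. Stack: [-3]
LOAD_FAST a → push -3. Stack: [-3, -3]
LOAD_CONST → push 8. Stack: [-3, -3, 8]
BINARY_OP | → -3 | 8 = -3. Stack: [-3, -3]
BINARY_OP * → -3 * -3 = 9. Stack: [9]
STORE_FAST m → m=9. Stack: []
LOAD_FAST_LOAD_FAST z,p → push 144,-18. Stack: [144, -18]
BINARY_OP // → 144 // -18 = -8. Stack: [-8]
STORE_FAST z → z=-8. Stack: []
LOAD_FAST_LOAD_FAST m,w → push 9,0. Stack: [9, 0]
BINARY_OP ^ → 9 ^ 0 = 9. Stack: [9]
RETURN_VALUE → return 9.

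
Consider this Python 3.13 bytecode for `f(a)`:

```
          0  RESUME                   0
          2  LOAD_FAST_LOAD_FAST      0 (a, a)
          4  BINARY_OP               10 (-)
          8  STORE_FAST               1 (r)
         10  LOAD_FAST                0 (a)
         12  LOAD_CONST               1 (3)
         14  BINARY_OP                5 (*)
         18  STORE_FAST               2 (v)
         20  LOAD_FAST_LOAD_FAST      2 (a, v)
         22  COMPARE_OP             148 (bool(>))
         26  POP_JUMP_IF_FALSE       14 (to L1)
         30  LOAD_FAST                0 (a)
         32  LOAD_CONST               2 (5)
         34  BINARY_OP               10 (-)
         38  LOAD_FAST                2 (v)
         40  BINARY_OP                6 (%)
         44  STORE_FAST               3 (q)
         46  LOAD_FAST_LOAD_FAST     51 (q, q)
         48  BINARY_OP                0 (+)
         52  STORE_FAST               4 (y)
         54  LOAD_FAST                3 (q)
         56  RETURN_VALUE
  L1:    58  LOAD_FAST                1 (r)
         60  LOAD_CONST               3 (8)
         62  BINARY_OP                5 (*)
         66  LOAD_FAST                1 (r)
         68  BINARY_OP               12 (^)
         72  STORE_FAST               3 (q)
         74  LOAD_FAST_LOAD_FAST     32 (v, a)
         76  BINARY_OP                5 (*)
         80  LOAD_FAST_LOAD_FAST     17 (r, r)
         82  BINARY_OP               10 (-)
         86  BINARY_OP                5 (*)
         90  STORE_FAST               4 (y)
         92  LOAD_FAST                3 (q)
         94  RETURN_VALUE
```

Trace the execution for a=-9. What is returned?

LOAD_FAST_LOAD_FAST a,a → push -9,-9. Stack: [-9, -9]
BINARY_OP - → -9 - -9 = 0. Stack: [0]
STORE_FAST r → r=0. Stack: []
LOAD_FAST a → push -9. Stack: [-9]
LOAD_CONST → push 3. Stack: [-9, 3]
BINARY_OP * → -9 * 3 = -27. Stack: [-27]
STORE_FAST v → v=-27. Stack: []
LOAD_FAST_LOAD_FAST a,v → push -9,-27. Stack: [-9, -27]
COMPARE_OP bool(>) → -9 vs -27 = True. Stack: [True]
POP_JUMP_IF_FALSE → pop True; no jump. Stack: []
LOAD_FAST a → push -9. Stack: [-9]
LOAD_CONST → push 5. Stack: [-9, 5]
BINARY_OP - → -9 - 5 = -14. Stack: [-14]
LOAD_FAST v → push -27. Stack: [-14, -27]
BINARY_OP % → -14 % -27 = -14. Stack: [-14]
STORE_FAST q → q=-14. Stack: []
LOAD_FAST_LOAD_FAST q,q → push -14,-14. Stack: [-14, -14]
BINARY_OP + → -14 + -14 = -28. Stack: [-28]
STORE_FAST y → y=-28. Stack: []
LOAD_FAST q → push -14. Stack: [-14]
RETURN_VALUE → return -14.

-14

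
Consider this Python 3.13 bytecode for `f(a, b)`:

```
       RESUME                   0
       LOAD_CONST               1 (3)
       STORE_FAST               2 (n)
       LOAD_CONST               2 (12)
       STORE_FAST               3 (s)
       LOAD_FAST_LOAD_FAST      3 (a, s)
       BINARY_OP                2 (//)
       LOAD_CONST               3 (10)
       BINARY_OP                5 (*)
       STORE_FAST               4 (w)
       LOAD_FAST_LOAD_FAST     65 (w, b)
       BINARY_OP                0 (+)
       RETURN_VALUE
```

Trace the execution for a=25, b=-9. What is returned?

11

LOAD_CONST → push 3. Stack: [3]
STORE_FAST n → n=3. Stack: []
LOAD_CONST → push 12. Stack: [12]
STORE_FAST s → s=12. Stack: []
LOAD_FAST_LOAD_FAST a,s → push 25,12. Stack: [25, 12]
BINARY_OP // → 25 // 12 = 2. Stack: [2]
LOAD_CONST → push 10. Stack: [2, 10]
BINARY_OP * → 2 * 10 = 20. Stack: [20]
STORE_FAST w → w=20. Stack: []
LOAD_FAST_LOAD_FAST w,b → push 20,-9. Stack: [20, -9]
BINARY_OP + → 20 + -9 = 11. Stack: [11]
RETURN_VALUE → return 11.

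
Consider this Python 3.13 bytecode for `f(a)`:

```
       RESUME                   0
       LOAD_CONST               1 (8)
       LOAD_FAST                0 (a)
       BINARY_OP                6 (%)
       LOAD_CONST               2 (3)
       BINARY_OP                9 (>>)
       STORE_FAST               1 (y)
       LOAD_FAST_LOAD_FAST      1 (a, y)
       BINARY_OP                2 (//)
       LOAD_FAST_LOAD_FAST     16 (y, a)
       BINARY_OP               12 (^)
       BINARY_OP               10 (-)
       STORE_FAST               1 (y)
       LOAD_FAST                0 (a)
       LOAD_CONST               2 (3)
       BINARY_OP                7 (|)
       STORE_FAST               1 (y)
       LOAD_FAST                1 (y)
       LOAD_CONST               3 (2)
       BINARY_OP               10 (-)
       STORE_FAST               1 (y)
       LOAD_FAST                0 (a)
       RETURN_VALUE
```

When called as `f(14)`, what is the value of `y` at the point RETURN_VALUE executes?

LOAD_CONST → push 8. Stack: [8]
LOAD_FAST a → push 14. Stack: [8, 14]
BINARY_OP % → 8 % 14 = 8. Stack: [8]
LOAD_CONST → push 3. Stack: [8, 3]
BINARY_OP >> → 8 >> 3 = 1. Stack: [1]
STORE_FAST y → y=1. Stack: []
LOAD_FAST_LOAD_FAST a,y → push 14,1. Stack: [14, 1]
BINARY_OP // → 14 // 1 = 14. Stack: [14]
LOAD_FAST_LOAD_FAST y,a → push 1,14. Stack: [14, 1, 14]
BINARY_OP ^ → 1 ^ 14 = 15. Stack: [14, 15]
BINARY_OP - → 14 - 15 = -1. Stack: [-1]
STORE_FAST y → y=-1. Stack: []
LOAD_FAST a → push 14. Stack: [14]
LOAD_CONST → push 3. Stack: [14, 3]
BINARY_OP | → 14 | 3 = 15. Stack: [15]
STORE_FAST y → y=15. Stack: []
LOAD_FAST y → push 15. Stack: [15]
LOAD_CONST → push 2. Stack: [15, 2]
BINARY_OP - → 15 - 2 = 13. Stack: [13]
STORE_FAST y → y=13. Stack: []
LOAD_FAST a → push 14. Stack: [14]
RETURN_VALUE → return 14.

13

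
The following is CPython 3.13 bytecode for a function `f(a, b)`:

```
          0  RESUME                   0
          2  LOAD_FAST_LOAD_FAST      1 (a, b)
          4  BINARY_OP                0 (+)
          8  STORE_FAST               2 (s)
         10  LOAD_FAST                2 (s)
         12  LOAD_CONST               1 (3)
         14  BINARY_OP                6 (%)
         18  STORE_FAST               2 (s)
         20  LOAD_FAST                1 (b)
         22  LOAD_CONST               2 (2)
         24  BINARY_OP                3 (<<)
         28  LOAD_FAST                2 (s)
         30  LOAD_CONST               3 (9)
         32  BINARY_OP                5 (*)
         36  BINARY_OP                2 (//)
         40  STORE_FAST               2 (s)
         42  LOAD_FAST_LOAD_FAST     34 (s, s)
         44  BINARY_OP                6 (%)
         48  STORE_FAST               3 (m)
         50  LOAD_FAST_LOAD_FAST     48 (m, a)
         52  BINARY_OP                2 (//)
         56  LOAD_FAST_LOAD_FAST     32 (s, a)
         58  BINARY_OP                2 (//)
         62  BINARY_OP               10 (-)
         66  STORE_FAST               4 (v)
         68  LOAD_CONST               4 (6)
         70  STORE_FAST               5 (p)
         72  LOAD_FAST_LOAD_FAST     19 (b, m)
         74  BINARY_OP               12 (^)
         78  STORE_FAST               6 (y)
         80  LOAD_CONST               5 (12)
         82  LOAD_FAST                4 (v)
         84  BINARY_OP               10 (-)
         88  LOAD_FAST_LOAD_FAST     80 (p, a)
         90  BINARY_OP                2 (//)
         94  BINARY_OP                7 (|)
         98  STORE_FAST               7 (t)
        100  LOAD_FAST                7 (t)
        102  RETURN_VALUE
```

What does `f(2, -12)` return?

11

LOAD_FAST_LOAD_FAST a,b → push 2,-12. Stack: [2, -12]
BINARY_OP + → 2 + -12 = -10. Stack: [-10]
STORE_FAST s → s=-10. Stack: []
LOAD_FAST s → push -10. Stack: [-10]
LOAD_CONST → push 3. Stack: [-10, 3]
BINARY_OP % → -10 % 3 = 2. Stack: [2]
STORE_FAST s → s=2. Stack: []
LOAD_FAST b → push -12. Stack: [-12]
LOAD_CONST → push 2. Stack: [-12, 2]
BINARY_OP << → -12 << 2 = -48. Stack: [-48]
LOAD_FAST s → push 2. Stack: [-48, 2]
LOAD_CONST → push 9. Stack: [-48, 2, 9]
BINARY_OP * → 2 * 9 = 18. Stack: [-48, 18]
BINARY_OP // → -48 // 18 = -3. Stack: [-3]
STORE_FAST s → s=-3. Stack: []
LOAD_FAST_LOAD_FAST s,s → push -3,-3. Stack: [-3, -3]
BINARY_OP % → -3 % -3 = 0. Stack: [0]
STORE_FAST m → m=0. Stack: []
LOAD_FAST_LOAD_FAST m,a → push 0,2. Stack: [0, 2]
BINARY_OP // → 0 // 2 = 0. Stack: [0]
LOAD_FAST_LOAD_FAST s,a → push -3,2. Stack: [0, -3, 2]
BINARY_OP // → -3 // 2 = -2. Stack: [0, -2]
BINARY_OP - → 0 - -2 = 2. Stack: [2]
STORE_FAST v → v=2. Stack: []
LOAD_CONST → push 6. Stack: [6]
STORE_FAST p → p=6. Stack: []
LOAD_FAST_LOAD_FAST b,m → push -12,0. Stack: [-12, 0]
BINARY_OP ^ → -12 ^ 0 = -12. Stack: [-12]
STORE_FAST y → y=-12. Stack: []
LOAD_CONST → push 12. Stack: [12]
LOAD_FAST v → push 2. Stack: [12, 2]
BINARY_OP - → 12 - 2 = 10. Stack: [10]
LOAD_FAST_LOAD_FAST p,a → push 6,2. Stack: [10, 6, 2]
BINARY_OP // → 6 // 2 = 3. Stack: [10, 3]
BINARY_OP | → 10 | 3 = 11. Stack: [11]
STORE_FAST t → t=11. Stack: []
LOAD_FAST t → push 11. Stack: [11]
RETURN_VALUE → return 11.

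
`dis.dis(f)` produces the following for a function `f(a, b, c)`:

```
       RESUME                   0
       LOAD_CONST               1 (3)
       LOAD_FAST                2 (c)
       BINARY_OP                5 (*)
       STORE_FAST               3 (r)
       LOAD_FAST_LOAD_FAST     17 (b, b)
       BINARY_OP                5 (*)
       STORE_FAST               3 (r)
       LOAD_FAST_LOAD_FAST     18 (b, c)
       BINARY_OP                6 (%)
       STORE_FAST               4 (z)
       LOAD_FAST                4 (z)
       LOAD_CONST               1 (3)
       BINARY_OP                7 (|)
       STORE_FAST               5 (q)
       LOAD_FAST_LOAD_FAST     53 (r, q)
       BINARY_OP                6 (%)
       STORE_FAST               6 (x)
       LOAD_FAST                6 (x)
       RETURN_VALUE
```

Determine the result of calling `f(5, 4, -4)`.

1

LOAD_CONST → push 3. Stack: [3]
LOAD_FAST c → push -4. Stack: [3, -4]
BINARY_OP * → 3 * -4 = -12. Stack: [-12]
STORE_FAST r → r=-12. Stack: []
LOAD_FAST_LOAD_FAST b,b → push 4,4. Stack: [4, 4]
BINARY_OP * → 4 * 4 = 16. Stack: [16]
STORE_FAST r → r=16. Stack: []
LOAD_FAST_LOAD_FAST b,c → push 4,-4. Stack: [4, -4]
BINARY_OP % → 4 % -4 = 0. Stack: [0]
STORE_FAST z → z=0. Stack: []
LOAD_FAST z → push 0. Stack: [0]
LOAD_CONST → push 3. Stack: [0, 3]
BINARY_OP | → 0 | 3 = 3. Stack: [3]
STORE_FAST q → q=3. Stack: []
LOAD_FAST_LOAD_FAST r,q → push 16,3. Stack: [16, 3]
BINARY_OP % → 16 % 3 = 1. Stack: [1]
STORE_FAST x → x=1. Stack: []
LOAD_FAST x → push 1. Stack: [1]
RETURN_VALUE → return 1.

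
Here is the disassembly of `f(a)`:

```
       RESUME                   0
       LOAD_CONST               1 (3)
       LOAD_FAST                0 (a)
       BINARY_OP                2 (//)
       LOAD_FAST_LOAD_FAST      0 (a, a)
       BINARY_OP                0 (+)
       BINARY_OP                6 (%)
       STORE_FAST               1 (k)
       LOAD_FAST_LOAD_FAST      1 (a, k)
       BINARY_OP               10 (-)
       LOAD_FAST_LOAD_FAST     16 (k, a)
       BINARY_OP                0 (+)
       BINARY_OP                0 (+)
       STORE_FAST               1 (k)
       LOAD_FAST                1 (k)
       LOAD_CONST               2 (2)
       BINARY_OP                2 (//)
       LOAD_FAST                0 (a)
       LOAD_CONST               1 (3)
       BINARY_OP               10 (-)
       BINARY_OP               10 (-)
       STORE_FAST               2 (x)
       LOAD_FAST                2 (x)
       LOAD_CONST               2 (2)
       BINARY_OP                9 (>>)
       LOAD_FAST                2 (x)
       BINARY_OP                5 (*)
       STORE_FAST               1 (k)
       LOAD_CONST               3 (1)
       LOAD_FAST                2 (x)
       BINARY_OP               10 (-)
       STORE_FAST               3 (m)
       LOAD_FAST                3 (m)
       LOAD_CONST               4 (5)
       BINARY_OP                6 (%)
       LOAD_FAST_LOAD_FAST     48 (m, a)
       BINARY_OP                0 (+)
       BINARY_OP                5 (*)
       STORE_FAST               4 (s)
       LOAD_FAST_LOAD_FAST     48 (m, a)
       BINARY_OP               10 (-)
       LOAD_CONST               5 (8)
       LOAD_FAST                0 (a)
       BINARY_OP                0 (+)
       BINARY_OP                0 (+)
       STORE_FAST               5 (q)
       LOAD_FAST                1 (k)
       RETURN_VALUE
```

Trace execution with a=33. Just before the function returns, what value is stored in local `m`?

LOAD_CONST → push 3. Stack: [3]
LOAD_FAST a → push 33. Stack: [3, 33]
BINARY_OP // → 3 // 33 = 0. Stack: [0]
LOAD_FAST_LOAD_FAST a,a → push 33,33. Stack: [0, 33, 33]
BINARY_OP + → 33 + 33 = 66. Stack: [0, 66]
BINARY_OP % → 0 % 66 = 0. Stack: [0]
STORE_FAST k → k=0. Stack: []
LOAD_FAST_LOAD_FAST a,k → push 33,0. Stack: [33, 0]
BINARY_OP - → 33 - 0 = 33. Stack: [33]
LOAD_FAST_LOAD_FAST k,a → push 0,33. Stack: [33, 0, 33]
BINARY_OP + → 0 + 33 = 33. Stack: [33, 33]
BINARY_OP + → 33 + 33 = 66. Stack: [66]
STORE_FAST k → k=66. Stack: []
LOAD_FAST k → push 66. Stack: [66]
LOAD_CONST → push 2. Stack: [66, 2]
BINARY_OP // → 66 // 2 = 33. Stack: [33]
LOAD_FAST a → push 33. Stack: [33, 33]
LOAD_CONST → push 3. Stack: [33, 33, 3]
BINARY_OP - → 33 - 3 = 30. Stack: [33, 30]
BINARY_OP - → 33 - 30 = 3. Stack: [3]
STORE_FAST x → x=3. Stack: []
LOAD_FAST x → push 3. Stack: [3]
LOAD_CONST → push 2. Stack: [3, 2]
BINARY_OP >> → 3 >> 2 = 0. Stack: [0]
LOAD_FAST x → push 3. Stack: [0, 3]
BINARY_OP * → 0 * 3 = 0. Stack: [0]
STORE_FAST k → k=0. Stack: []
LOAD_CONST → push 1. Stack: [1]
LOAD_FAST x → push 3. Stack: [1, 3]
BINARY_OP - → 1 - 3 = -2. Stack: [-2]
STORE_FAST m → m=-2. Stack: []
LOAD_FAST m → push -2. Stack: [-2]
LOAD_CONST → push 5. Stack: [-2, 5]
BINARY_OP % → -2 % 5 = 3. Stack: [3]
LOAD_FAST_LOAD_FAST m,a → push -2,33. Stack: [3, -2, 33]
BINARY_OP + → -2 + 33 = 31. Stack: [3, 31]
BINARY_OP * → 3 * 31 = 93. Stack: [93]
STORE_FAST s → s=93. Stack: []
LOAD_FAST_LOAD_FAST m,a → push -2,33. Stack: [-2, 33]
BINARY_OP - → -2 - 33 = -35. Stack: [-35]
LOAD_CONST → push 8. Stack: [-35, 8]
LOAD_FAST a → push 33. Stack: [-35, 8, 33]
BINARY_OP + → 8 + 33 = 41. Stack: [-35, 41]
BINARY_OP + → -35 + 41 = 6. Stack: [6]
STORE_FAST q → q=6. Stack: []
LOAD_FAST k → push 0. Stack: [0]
RETURN_VALUE → return 0.

-2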